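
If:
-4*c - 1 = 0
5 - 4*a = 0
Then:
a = 5/4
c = -1/4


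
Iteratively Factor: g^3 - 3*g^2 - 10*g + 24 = (g + 3)*(g^2 - 6*g + 8) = (g - 2)*(g + 3)*(g - 4)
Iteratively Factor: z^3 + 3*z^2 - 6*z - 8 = (z + 4)*(z^2 - z - 2) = (z + 1)*(z + 4)*(z - 2)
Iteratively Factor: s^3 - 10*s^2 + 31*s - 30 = (s - 5)*(s^2 - 5*s + 6) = (s - 5)*(s - 3)*(s - 2)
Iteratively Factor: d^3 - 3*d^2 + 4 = (d - 2)*(d^2 - d - 2) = (d - 2)^2*(d + 1)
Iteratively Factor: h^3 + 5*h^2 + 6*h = (h + 2)*(h^2 + 3*h) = (h + 2)*(h + 3)*(h)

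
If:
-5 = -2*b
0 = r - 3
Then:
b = 5/2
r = 3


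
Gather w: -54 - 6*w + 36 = -6*w - 18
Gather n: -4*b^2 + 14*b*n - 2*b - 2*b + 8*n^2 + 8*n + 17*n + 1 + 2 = -4*b^2 - 4*b + 8*n^2 + n*(14*b + 25) + 3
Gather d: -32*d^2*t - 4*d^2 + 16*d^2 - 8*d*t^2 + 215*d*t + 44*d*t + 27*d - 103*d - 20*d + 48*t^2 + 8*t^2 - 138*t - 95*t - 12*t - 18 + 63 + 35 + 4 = d^2*(12 - 32*t) + d*(-8*t^2 + 259*t - 96) + 56*t^2 - 245*t + 84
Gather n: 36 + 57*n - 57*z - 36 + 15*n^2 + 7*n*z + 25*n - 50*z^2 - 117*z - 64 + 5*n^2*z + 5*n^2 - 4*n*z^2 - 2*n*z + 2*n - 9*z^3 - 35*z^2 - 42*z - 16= n^2*(5*z + 20) + n*(-4*z^2 + 5*z + 84) - 9*z^3 - 85*z^2 - 216*z - 80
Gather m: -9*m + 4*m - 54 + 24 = -5*m - 30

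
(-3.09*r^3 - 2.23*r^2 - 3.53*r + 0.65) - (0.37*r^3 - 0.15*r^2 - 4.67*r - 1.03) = -3.46*r^3 - 2.08*r^2 + 1.14*r + 1.68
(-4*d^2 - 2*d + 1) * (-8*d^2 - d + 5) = 32*d^4 + 20*d^3 - 26*d^2 - 11*d + 5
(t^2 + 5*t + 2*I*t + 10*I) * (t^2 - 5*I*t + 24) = t^4 + 5*t^3 - 3*I*t^3 + 34*t^2 - 15*I*t^2 + 170*t + 48*I*t + 240*I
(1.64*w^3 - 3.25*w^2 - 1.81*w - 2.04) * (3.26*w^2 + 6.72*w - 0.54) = 5.3464*w^5 + 0.425800000000001*w^4 - 28.6262*w^3 - 17.0586*w^2 - 12.7314*w + 1.1016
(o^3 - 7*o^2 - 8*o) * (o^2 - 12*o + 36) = o^5 - 19*o^4 + 112*o^3 - 156*o^2 - 288*o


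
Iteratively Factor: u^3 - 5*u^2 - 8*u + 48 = (u - 4)*(u^2 - u - 12) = (u - 4)*(u + 3)*(u - 4)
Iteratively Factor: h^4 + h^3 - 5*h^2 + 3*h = (h - 1)*(h^3 + 2*h^2 - 3*h) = (h - 1)^2*(h^2 + 3*h) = (h - 1)^2*(h + 3)*(h)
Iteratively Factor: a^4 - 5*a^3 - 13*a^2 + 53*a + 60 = (a + 3)*(a^3 - 8*a^2 + 11*a + 20) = (a - 5)*(a + 3)*(a^2 - 3*a - 4) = (a - 5)*(a - 4)*(a + 3)*(a + 1)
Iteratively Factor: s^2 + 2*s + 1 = (s + 1)*(s + 1)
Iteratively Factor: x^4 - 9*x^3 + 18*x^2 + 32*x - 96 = (x + 2)*(x^3 - 11*x^2 + 40*x - 48) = (x - 4)*(x + 2)*(x^2 - 7*x + 12) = (x - 4)*(x - 3)*(x + 2)*(x - 4)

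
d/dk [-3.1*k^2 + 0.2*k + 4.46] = 0.2 - 6.2*k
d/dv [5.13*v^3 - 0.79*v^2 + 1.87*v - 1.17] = 15.39*v^2 - 1.58*v + 1.87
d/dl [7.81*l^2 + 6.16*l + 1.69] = 15.62*l + 6.16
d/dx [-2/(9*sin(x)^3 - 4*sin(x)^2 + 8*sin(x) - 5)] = 2*(27*sin(x)^2 - 8*sin(x) + 8)*cos(x)/(9*sin(x)^3 - 4*sin(x)^2 + 8*sin(x) - 5)^2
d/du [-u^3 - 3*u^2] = 3*u*(-u - 2)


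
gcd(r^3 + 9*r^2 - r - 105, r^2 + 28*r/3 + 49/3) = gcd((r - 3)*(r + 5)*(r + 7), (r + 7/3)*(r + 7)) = r + 7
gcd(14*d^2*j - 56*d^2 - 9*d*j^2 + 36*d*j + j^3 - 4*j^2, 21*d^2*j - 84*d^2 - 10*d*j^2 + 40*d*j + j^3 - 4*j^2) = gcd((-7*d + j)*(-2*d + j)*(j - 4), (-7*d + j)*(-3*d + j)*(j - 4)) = 7*d*j - 28*d - j^2 + 4*j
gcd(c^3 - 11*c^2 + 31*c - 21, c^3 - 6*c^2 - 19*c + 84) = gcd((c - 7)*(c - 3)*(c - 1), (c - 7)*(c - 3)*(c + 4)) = c^2 - 10*c + 21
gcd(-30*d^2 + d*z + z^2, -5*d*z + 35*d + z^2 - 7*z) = -5*d + z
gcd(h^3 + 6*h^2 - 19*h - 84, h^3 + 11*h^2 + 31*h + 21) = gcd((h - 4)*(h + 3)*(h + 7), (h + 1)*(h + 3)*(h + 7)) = h^2 + 10*h + 21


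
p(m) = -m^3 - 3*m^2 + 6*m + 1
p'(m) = -3*m^2 - 6*m + 6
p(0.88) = 3.28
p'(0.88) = -1.60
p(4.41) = -116.65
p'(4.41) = -78.80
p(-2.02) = -15.12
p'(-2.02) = 5.88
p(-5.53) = 45.19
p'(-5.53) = -52.56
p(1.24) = 1.92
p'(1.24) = -6.05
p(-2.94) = -17.16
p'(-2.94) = -2.29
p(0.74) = 3.39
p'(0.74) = -0.08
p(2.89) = -30.85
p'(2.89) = -36.40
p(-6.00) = 73.00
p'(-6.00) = -66.00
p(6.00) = -287.00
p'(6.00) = -138.00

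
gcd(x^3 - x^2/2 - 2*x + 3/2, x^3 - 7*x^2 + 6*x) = x - 1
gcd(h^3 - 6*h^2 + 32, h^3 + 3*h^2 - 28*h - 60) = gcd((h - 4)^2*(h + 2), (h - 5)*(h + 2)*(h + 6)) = h + 2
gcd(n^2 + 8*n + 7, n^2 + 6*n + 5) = n + 1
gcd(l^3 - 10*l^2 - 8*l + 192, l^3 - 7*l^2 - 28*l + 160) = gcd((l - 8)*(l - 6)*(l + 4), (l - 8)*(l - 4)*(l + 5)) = l - 8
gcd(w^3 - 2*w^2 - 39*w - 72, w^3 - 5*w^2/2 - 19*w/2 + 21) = w + 3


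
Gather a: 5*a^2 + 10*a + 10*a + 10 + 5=5*a^2 + 20*a + 15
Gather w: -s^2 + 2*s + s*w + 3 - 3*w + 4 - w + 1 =-s^2 + 2*s + w*(s - 4) + 8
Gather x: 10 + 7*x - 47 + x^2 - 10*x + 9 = x^2 - 3*x - 28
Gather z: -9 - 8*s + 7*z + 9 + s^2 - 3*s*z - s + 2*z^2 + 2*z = s^2 - 9*s + 2*z^2 + z*(9 - 3*s)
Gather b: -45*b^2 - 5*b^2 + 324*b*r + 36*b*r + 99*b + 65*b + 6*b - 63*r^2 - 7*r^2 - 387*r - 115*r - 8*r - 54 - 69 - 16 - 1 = -50*b^2 + b*(360*r + 170) - 70*r^2 - 510*r - 140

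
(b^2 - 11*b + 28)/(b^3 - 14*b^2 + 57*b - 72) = (b^2 - 11*b + 28)/(b^3 - 14*b^2 + 57*b - 72)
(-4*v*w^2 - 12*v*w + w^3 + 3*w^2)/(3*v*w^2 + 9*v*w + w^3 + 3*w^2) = (-4*v + w)/(3*v + w)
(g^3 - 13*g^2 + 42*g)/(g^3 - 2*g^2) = (g^2 - 13*g + 42)/(g*(g - 2))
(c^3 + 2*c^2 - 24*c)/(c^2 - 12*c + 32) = c*(c + 6)/(c - 8)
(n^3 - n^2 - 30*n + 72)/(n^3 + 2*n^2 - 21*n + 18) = (n - 4)/(n - 1)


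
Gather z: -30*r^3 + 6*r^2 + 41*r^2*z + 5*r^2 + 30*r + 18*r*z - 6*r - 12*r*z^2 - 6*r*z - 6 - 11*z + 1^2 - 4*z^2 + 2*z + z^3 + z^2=-30*r^3 + 11*r^2 + 24*r + z^3 + z^2*(-12*r - 3) + z*(41*r^2 + 12*r - 9) - 5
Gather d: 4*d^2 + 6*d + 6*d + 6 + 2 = 4*d^2 + 12*d + 8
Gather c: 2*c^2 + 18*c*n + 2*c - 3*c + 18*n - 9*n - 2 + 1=2*c^2 + c*(18*n - 1) + 9*n - 1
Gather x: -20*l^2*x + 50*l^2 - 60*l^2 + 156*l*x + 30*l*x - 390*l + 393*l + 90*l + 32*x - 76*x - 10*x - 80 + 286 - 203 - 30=-10*l^2 + 93*l + x*(-20*l^2 + 186*l - 54) - 27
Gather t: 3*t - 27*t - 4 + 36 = 32 - 24*t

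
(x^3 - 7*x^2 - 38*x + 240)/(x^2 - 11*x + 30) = (x^2 - 2*x - 48)/(x - 6)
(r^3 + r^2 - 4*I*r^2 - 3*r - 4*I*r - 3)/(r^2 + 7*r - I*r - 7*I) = (r^2 + r*(1 - 3*I) - 3*I)/(r + 7)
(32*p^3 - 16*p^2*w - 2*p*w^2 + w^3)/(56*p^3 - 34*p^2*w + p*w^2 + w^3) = (4*p + w)/(7*p + w)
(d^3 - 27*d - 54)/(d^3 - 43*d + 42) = (d^3 - 27*d - 54)/(d^3 - 43*d + 42)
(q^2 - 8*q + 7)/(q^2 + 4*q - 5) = (q - 7)/(q + 5)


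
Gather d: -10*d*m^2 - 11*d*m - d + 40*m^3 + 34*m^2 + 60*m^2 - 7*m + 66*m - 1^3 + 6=d*(-10*m^2 - 11*m - 1) + 40*m^3 + 94*m^2 + 59*m + 5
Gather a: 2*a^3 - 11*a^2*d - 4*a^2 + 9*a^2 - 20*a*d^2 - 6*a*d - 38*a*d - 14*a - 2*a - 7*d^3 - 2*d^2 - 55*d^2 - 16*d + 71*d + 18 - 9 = 2*a^3 + a^2*(5 - 11*d) + a*(-20*d^2 - 44*d - 16) - 7*d^3 - 57*d^2 + 55*d + 9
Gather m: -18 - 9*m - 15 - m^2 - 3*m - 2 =-m^2 - 12*m - 35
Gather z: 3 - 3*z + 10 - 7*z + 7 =20 - 10*z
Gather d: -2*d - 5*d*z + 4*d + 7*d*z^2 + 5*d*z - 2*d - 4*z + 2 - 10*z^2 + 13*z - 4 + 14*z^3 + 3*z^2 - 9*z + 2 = 7*d*z^2 + 14*z^3 - 7*z^2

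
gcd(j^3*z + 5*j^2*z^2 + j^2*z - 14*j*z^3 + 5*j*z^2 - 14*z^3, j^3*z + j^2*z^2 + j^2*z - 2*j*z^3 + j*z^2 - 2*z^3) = j*z + z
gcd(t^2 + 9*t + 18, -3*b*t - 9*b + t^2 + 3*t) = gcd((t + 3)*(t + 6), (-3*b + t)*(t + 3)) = t + 3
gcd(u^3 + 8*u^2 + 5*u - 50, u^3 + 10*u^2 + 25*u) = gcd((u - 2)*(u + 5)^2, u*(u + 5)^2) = u^2 + 10*u + 25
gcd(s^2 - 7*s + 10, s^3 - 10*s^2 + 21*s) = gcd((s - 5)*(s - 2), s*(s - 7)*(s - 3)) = 1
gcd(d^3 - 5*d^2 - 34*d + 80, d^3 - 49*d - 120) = d^2 - 3*d - 40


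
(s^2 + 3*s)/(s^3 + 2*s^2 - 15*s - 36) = s/(s^2 - s - 12)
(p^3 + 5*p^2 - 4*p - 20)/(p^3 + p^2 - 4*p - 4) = (p + 5)/(p + 1)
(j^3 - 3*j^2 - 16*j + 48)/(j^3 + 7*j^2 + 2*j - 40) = (j^2 - 7*j + 12)/(j^2 + 3*j - 10)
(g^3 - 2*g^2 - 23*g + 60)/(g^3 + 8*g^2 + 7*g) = (g^3 - 2*g^2 - 23*g + 60)/(g*(g^2 + 8*g + 7))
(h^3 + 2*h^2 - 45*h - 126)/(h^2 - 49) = (h^2 + 9*h + 18)/(h + 7)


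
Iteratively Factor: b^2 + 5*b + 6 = (b + 3)*(b + 2)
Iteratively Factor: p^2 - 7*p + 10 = (p - 2)*(p - 5)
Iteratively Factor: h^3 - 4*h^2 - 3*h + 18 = (h - 3)*(h^2 - h - 6) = (h - 3)^2*(h + 2)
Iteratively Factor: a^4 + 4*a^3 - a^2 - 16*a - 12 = (a - 2)*(a^3 + 6*a^2 + 11*a + 6) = (a - 2)*(a + 3)*(a^2 + 3*a + 2) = (a - 2)*(a + 1)*(a + 3)*(a + 2)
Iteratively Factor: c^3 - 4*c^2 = (c)*(c^2 - 4*c) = c*(c - 4)*(c)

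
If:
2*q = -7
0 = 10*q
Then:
No Solution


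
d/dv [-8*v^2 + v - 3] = 1 - 16*v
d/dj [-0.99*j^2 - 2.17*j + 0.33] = -1.98*j - 2.17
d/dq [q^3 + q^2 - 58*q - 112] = 3*q^2 + 2*q - 58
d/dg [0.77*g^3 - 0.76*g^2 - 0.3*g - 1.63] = 2.31*g^2 - 1.52*g - 0.3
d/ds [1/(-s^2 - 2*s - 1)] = 2*(s + 1)/(s^2 + 2*s + 1)^2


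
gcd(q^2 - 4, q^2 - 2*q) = q - 2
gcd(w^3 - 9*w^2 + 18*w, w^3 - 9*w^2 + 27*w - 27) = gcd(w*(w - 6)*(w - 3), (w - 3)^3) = w - 3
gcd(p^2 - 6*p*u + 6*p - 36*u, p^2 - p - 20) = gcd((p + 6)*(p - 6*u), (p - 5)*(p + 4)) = 1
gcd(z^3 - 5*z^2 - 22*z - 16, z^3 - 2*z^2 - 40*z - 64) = z^2 - 6*z - 16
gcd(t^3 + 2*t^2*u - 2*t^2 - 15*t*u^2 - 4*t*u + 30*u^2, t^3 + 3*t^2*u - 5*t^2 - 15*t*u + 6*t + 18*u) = t - 2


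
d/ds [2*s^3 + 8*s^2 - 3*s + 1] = 6*s^2 + 16*s - 3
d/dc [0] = 0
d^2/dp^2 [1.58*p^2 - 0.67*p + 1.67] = 3.16000000000000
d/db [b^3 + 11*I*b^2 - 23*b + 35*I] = 3*b^2 + 22*I*b - 23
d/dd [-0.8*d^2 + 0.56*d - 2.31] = 0.56 - 1.6*d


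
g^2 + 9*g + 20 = (g + 4)*(g + 5)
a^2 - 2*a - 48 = (a - 8)*(a + 6)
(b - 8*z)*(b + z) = b^2 - 7*b*z - 8*z^2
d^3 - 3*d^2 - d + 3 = (d - 3)*(d - 1)*(d + 1)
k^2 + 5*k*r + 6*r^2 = (k + 2*r)*(k + 3*r)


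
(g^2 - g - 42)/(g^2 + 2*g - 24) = (g - 7)/(g - 4)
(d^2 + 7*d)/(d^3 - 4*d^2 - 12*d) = (d + 7)/(d^2 - 4*d - 12)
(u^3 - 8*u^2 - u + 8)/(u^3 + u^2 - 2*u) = (u^2 - 7*u - 8)/(u*(u + 2))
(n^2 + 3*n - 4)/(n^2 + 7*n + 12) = (n - 1)/(n + 3)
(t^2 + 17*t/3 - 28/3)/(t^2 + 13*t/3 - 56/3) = (3*t - 4)/(3*t - 8)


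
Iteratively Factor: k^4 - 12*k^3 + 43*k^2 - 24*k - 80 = (k + 1)*(k^3 - 13*k^2 + 56*k - 80) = (k - 4)*(k + 1)*(k^2 - 9*k + 20) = (k - 4)^2*(k + 1)*(k - 5)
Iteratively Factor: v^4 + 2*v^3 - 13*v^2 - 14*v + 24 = (v + 4)*(v^3 - 2*v^2 - 5*v + 6) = (v + 2)*(v + 4)*(v^2 - 4*v + 3) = (v - 3)*(v + 2)*(v + 4)*(v - 1)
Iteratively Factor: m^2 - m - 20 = (m + 4)*(m - 5)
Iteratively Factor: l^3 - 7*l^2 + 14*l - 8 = (l - 4)*(l^2 - 3*l + 2) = (l - 4)*(l - 2)*(l - 1)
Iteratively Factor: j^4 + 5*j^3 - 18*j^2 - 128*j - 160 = (j + 2)*(j^3 + 3*j^2 - 24*j - 80) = (j + 2)*(j + 4)*(j^2 - j - 20) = (j - 5)*(j + 2)*(j + 4)*(j + 4)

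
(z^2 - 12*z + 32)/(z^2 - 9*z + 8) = (z - 4)/(z - 1)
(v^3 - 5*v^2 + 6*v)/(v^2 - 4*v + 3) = v*(v - 2)/(v - 1)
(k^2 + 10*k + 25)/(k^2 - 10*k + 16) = (k^2 + 10*k + 25)/(k^2 - 10*k + 16)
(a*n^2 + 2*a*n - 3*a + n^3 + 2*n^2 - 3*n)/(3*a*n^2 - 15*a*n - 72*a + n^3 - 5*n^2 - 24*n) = (a*n - a + n^2 - n)/(3*a*n - 24*a + n^2 - 8*n)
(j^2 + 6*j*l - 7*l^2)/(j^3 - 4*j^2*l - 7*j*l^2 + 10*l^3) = (j + 7*l)/(j^2 - 3*j*l - 10*l^2)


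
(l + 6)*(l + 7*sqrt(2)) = l^2 + 6*l + 7*sqrt(2)*l + 42*sqrt(2)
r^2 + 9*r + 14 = (r + 2)*(r + 7)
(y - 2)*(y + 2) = y^2 - 4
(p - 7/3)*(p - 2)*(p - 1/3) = p^3 - 14*p^2/3 + 55*p/9 - 14/9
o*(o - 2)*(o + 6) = o^3 + 4*o^2 - 12*o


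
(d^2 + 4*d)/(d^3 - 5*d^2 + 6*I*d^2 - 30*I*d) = (d + 4)/(d^2 + d*(-5 + 6*I) - 30*I)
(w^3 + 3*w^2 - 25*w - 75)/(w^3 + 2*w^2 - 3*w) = (w^2 - 25)/(w*(w - 1))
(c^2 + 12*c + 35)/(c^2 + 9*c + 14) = (c + 5)/(c + 2)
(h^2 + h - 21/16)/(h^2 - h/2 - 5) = (-16*h^2 - 16*h + 21)/(8*(-2*h^2 + h + 10))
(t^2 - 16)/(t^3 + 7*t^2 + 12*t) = (t - 4)/(t*(t + 3))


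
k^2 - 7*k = k*(k - 7)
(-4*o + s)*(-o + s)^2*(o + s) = -4*o^4 + 5*o^3*s + 3*o^2*s^2 - 5*o*s^3 + s^4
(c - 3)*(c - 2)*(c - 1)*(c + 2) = c^4 - 4*c^3 - c^2 + 16*c - 12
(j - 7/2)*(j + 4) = j^2 + j/2 - 14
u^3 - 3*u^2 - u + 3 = (u - 3)*(u - 1)*(u + 1)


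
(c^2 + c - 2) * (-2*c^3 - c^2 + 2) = -2*c^5 - 3*c^4 + 3*c^3 + 4*c^2 + 2*c - 4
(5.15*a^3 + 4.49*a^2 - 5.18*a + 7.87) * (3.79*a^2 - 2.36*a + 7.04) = 19.5185*a^5 + 4.8631*a^4 + 6.0274*a^3 + 73.6617*a^2 - 55.0404*a + 55.4048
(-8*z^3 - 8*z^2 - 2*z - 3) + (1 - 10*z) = -8*z^3 - 8*z^2 - 12*z - 2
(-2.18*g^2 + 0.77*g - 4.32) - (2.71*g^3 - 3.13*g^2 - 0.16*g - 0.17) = -2.71*g^3 + 0.95*g^2 + 0.93*g - 4.15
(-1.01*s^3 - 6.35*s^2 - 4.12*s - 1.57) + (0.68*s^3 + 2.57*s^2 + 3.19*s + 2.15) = -0.33*s^3 - 3.78*s^2 - 0.93*s + 0.58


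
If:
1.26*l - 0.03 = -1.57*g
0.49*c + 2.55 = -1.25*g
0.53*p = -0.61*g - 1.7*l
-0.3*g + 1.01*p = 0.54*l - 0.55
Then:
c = -4.84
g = -0.14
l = 0.20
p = -0.48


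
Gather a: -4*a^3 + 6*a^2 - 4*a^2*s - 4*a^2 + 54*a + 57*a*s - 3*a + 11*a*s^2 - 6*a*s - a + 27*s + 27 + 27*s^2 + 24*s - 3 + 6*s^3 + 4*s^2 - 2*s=-4*a^3 + a^2*(2 - 4*s) + a*(11*s^2 + 51*s + 50) + 6*s^3 + 31*s^2 + 49*s + 24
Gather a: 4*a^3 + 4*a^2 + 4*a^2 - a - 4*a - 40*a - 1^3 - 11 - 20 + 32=4*a^3 + 8*a^2 - 45*a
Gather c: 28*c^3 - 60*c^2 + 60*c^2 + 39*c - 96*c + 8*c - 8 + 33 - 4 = 28*c^3 - 49*c + 21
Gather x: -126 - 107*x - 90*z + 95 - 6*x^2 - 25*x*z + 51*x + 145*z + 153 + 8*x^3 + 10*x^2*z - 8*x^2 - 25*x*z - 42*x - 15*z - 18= 8*x^3 + x^2*(10*z - 14) + x*(-50*z - 98) + 40*z + 104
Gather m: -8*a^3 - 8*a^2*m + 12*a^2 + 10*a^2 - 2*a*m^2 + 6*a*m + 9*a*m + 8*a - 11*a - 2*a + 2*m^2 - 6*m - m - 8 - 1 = -8*a^3 + 22*a^2 - 5*a + m^2*(2 - 2*a) + m*(-8*a^2 + 15*a - 7) - 9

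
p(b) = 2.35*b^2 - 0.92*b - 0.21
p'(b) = 4.7*b - 0.92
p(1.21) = 2.12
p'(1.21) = 4.77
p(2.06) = 7.87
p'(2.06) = 8.76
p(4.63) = 45.91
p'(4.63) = 20.84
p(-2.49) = 16.65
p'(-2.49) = -12.62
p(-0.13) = -0.05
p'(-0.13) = -1.53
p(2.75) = 15.03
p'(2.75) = 12.00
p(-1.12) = 3.77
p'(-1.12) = -6.18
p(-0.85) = 2.27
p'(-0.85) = -4.92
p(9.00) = 181.86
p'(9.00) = 41.38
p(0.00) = -0.21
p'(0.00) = -0.92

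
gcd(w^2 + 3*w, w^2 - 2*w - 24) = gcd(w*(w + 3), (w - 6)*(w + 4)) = 1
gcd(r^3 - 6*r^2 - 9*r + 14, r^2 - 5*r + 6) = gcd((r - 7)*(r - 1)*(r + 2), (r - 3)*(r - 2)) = 1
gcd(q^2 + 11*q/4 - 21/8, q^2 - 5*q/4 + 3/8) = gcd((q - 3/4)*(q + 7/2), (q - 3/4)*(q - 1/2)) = q - 3/4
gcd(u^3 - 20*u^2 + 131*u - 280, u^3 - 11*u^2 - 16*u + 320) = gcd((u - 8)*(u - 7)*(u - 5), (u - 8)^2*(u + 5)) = u - 8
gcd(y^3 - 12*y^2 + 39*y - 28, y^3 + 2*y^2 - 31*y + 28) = y^2 - 5*y + 4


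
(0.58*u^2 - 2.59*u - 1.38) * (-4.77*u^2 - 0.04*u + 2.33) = -2.7666*u^4 + 12.3311*u^3 + 8.0376*u^2 - 5.9795*u - 3.2154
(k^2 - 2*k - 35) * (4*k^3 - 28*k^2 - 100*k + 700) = 4*k^5 - 36*k^4 - 184*k^3 + 1880*k^2 + 2100*k - 24500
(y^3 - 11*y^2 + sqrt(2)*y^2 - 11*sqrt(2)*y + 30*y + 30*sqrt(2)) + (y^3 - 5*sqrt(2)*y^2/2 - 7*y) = 2*y^3 - 11*y^2 - 3*sqrt(2)*y^2/2 - 11*sqrt(2)*y + 23*y + 30*sqrt(2)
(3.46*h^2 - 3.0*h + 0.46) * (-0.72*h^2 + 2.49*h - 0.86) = -2.4912*h^4 + 10.7754*h^3 - 10.7768*h^2 + 3.7254*h - 0.3956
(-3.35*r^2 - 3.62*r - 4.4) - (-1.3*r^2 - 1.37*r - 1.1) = -2.05*r^2 - 2.25*r - 3.3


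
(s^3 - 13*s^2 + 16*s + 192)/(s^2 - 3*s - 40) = (s^2 - 5*s - 24)/(s + 5)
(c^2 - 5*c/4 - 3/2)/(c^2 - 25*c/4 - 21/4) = (c - 2)/(c - 7)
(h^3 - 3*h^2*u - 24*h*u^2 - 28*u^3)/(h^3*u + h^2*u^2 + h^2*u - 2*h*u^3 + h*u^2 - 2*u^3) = (-h^2 + 5*h*u + 14*u^2)/(u*(-h^2 + h*u - h + u))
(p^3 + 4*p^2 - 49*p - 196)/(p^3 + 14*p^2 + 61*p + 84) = (p - 7)/(p + 3)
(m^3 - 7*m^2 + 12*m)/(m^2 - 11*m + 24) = m*(m - 4)/(m - 8)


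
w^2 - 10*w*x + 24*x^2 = (w - 6*x)*(w - 4*x)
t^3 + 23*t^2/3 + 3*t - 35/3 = (t - 1)*(t + 5/3)*(t + 7)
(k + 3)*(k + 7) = k^2 + 10*k + 21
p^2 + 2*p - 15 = (p - 3)*(p + 5)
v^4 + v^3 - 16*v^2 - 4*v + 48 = (v - 3)*(v - 2)*(v + 2)*(v + 4)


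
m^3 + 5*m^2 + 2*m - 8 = (m - 1)*(m + 2)*(m + 4)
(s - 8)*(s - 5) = s^2 - 13*s + 40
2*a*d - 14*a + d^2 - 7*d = (2*a + d)*(d - 7)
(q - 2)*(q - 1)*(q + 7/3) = q^3 - 2*q^2/3 - 5*q + 14/3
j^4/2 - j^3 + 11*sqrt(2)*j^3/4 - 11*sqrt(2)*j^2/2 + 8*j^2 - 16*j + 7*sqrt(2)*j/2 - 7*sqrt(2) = (j/2 + sqrt(2)/2)*(j - 2)*(j + sqrt(2))*(j + 7*sqrt(2)/2)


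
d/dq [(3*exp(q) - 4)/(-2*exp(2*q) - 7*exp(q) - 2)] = ((3*exp(q) - 4)*(4*exp(q) + 7) - 6*exp(2*q) - 21*exp(q) - 6)*exp(q)/(2*exp(2*q) + 7*exp(q) + 2)^2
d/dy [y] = 1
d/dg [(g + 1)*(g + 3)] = 2*g + 4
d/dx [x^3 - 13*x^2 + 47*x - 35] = 3*x^2 - 26*x + 47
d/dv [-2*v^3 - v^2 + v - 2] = -6*v^2 - 2*v + 1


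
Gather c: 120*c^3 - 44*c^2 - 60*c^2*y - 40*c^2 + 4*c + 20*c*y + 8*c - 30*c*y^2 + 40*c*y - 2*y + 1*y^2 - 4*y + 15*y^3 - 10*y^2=120*c^3 + c^2*(-60*y - 84) + c*(-30*y^2 + 60*y + 12) + 15*y^3 - 9*y^2 - 6*y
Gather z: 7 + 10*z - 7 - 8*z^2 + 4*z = -8*z^2 + 14*z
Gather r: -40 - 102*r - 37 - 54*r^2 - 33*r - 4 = -54*r^2 - 135*r - 81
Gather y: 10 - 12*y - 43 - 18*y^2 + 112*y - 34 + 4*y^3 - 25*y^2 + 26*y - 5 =4*y^3 - 43*y^2 + 126*y - 72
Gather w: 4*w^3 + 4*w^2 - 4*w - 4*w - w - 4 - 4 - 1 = 4*w^3 + 4*w^2 - 9*w - 9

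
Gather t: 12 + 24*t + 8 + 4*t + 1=28*t + 21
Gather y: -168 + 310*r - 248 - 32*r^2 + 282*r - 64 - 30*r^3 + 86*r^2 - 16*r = -30*r^3 + 54*r^2 + 576*r - 480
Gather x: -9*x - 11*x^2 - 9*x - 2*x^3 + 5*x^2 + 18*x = -2*x^3 - 6*x^2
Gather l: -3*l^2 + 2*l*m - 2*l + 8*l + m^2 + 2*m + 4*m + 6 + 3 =-3*l^2 + l*(2*m + 6) + m^2 + 6*m + 9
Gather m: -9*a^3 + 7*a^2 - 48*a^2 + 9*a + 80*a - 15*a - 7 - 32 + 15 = -9*a^3 - 41*a^2 + 74*a - 24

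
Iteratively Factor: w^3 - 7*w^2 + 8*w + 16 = (w + 1)*(w^2 - 8*w + 16) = (w - 4)*(w + 1)*(w - 4)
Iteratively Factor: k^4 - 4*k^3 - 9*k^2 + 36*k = (k - 4)*(k^3 - 9*k) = (k - 4)*(k + 3)*(k^2 - 3*k) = k*(k - 4)*(k + 3)*(k - 3)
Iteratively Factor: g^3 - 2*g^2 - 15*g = (g + 3)*(g^2 - 5*g) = g*(g + 3)*(g - 5)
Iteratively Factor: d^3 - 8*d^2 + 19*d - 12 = (d - 3)*(d^2 - 5*d + 4) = (d - 3)*(d - 1)*(d - 4)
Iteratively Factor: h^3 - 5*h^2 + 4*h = (h - 4)*(h^2 - h) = (h - 4)*(h - 1)*(h)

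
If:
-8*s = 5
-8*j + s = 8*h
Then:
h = -j - 5/64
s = -5/8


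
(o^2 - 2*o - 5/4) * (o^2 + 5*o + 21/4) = o^4 + 3*o^3 - 6*o^2 - 67*o/4 - 105/16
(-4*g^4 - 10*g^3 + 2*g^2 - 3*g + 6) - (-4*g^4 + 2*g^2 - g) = -10*g^3 - 2*g + 6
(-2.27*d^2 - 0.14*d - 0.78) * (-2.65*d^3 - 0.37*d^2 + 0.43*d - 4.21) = 6.0155*d^5 + 1.2109*d^4 + 1.1427*d^3 + 9.7851*d^2 + 0.254*d + 3.2838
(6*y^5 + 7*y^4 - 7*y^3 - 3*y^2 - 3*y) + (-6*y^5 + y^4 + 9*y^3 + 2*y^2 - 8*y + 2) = 8*y^4 + 2*y^3 - y^2 - 11*y + 2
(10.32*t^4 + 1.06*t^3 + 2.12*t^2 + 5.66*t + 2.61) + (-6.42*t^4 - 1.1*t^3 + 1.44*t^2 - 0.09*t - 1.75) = 3.9*t^4 - 0.04*t^3 + 3.56*t^2 + 5.57*t + 0.86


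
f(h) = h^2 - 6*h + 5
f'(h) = 2*h - 6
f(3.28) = -3.92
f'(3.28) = 0.56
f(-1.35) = 14.92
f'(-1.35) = -8.70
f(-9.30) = 147.29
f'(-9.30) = -24.60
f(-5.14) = 62.26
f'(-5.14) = -16.28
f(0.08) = 4.53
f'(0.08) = -5.84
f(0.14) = 4.18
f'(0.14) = -5.72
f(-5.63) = 70.48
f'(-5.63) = -17.26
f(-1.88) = 19.81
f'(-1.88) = -9.76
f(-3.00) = 32.00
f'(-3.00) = -12.00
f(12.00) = 77.00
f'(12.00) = 18.00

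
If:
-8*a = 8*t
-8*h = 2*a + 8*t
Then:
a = -t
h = -3*t/4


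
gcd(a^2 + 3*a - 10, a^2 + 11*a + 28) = 1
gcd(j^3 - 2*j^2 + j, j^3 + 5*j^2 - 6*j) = j^2 - j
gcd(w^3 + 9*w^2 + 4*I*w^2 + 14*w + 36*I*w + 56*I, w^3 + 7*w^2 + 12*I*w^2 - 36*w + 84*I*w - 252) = w + 7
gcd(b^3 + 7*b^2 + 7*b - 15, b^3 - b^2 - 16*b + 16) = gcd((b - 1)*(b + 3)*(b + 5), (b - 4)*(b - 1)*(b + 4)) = b - 1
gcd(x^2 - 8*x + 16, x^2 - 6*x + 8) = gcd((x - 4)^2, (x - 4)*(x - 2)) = x - 4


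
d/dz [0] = 0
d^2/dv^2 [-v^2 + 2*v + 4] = -2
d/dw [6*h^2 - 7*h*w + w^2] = -7*h + 2*w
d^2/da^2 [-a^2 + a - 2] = -2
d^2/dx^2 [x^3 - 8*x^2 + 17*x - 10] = 6*x - 16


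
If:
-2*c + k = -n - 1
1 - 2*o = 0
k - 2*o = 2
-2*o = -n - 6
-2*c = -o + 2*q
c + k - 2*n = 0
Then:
No Solution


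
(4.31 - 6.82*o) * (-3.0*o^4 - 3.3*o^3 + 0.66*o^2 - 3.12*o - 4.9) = 20.46*o^5 + 9.576*o^4 - 18.7242*o^3 + 24.123*o^2 + 19.9708*o - 21.119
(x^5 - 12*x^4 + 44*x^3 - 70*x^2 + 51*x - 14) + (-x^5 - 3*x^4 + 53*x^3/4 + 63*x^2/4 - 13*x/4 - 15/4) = -15*x^4 + 229*x^3/4 - 217*x^2/4 + 191*x/4 - 71/4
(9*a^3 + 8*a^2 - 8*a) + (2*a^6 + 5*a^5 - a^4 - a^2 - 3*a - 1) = 2*a^6 + 5*a^5 - a^4 + 9*a^3 + 7*a^2 - 11*a - 1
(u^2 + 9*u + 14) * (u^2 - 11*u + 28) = u^4 - 2*u^3 - 57*u^2 + 98*u + 392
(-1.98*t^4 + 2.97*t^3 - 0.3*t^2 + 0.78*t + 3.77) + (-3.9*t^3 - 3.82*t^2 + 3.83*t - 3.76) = -1.98*t^4 - 0.93*t^3 - 4.12*t^2 + 4.61*t + 0.0100000000000002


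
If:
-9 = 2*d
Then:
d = -9/2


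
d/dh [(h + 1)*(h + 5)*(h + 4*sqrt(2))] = 3*h^2 + 8*sqrt(2)*h + 12*h + 5 + 24*sqrt(2)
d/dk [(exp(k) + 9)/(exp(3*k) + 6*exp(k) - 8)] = (-3*(exp(k) + 9)*(exp(2*k) + 2) + exp(3*k) + 6*exp(k) - 8)*exp(k)/(exp(3*k) + 6*exp(k) - 8)^2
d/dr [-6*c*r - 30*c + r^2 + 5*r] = -6*c + 2*r + 5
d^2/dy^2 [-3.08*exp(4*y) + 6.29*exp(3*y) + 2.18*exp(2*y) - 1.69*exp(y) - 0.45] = (-49.28*exp(3*y) + 56.61*exp(2*y) + 8.72*exp(y) - 1.69)*exp(y)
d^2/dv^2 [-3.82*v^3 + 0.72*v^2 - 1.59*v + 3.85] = 1.44 - 22.92*v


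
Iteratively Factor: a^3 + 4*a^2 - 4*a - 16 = (a - 2)*(a^2 + 6*a + 8) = (a - 2)*(a + 4)*(a + 2)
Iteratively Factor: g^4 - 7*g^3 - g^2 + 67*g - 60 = (g + 3)*(g^3 - 10*g^2 + 29*g - 20) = (g - 1)*(g + 3)*(g^2 - 9*g + 20) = (g - 4)*(g - 1)*(g + 3)*(g - 5)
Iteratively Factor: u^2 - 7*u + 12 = (u - 3)*(u - 4)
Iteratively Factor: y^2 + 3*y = (y + 3)*(y)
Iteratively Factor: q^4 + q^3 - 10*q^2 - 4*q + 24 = (q - 2)*(q^3 + 3*q^2 - 4*q - 12) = (q - 2)*(q + 2)*(q^2 + q - 6) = (q - 2)^2*(q + 2)*(q + 3)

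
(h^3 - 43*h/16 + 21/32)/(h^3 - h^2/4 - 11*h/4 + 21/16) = (4*h - 1)/(2*(2*h - 1))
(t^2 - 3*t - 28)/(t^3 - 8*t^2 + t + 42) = (t + 4)/(t^2 - t - 6)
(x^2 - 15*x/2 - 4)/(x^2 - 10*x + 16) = (x + 1/2)/(x - 2)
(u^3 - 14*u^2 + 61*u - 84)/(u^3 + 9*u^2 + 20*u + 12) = (u^3 - 14*u^2 + 61*u - 84)/(u^3 + 9*u^2 + 20*u + 12)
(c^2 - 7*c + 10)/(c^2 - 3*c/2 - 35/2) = 2*(c - 2)/(2*c + 7)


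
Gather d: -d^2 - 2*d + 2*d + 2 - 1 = 1 - d^2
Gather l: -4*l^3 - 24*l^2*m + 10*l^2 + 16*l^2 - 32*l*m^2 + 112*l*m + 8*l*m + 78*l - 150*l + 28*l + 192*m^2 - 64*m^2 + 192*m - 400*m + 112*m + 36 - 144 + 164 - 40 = -4*l^3 + l^2*(26 - 24*m) + l*(-32*m^2 + 120*m - 44) + 128*m^2 - 96*m + 16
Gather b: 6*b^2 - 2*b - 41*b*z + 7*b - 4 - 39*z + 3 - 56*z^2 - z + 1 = 6*b^2 + b*(5 - 41*z) - 56*z^2 - 40*z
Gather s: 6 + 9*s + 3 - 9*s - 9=0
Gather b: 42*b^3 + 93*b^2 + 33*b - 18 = 42*b^3 + 93*b^2 + 33*b - 18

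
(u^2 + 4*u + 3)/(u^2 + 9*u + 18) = (u + 1)/(u + 6)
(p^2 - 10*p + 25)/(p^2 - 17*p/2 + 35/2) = 2*(p - 5)/(2*p - 7)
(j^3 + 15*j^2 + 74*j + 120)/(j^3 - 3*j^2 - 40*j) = (j^2 + 10*j + 24)/(j*(j - 8))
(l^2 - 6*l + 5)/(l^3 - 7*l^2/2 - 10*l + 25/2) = 2/(2*l + 5)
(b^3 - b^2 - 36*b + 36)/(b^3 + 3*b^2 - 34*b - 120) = (b^2 + 5*b - 6)/(b^2 + 9*b + 20)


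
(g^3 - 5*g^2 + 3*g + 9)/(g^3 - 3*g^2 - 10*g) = (-g^3 + 5*g^2 - 3*g - 9)/(g*(-g^2 + 3*g + 10))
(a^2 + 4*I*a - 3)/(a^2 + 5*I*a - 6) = (a + I)/(a + 2*I)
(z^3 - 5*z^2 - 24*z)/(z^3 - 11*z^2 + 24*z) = (z + 3)/(z - 3)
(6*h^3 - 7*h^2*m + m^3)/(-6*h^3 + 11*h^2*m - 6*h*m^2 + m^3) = (-3*h - m)/(3*h - m)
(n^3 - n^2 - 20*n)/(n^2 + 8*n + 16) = n*(n - 5)/(n + 4)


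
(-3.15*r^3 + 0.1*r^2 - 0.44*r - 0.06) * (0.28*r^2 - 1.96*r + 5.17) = -0.882*r^5 + 6.202*r^4 - 16.6047*r^3 + 1.3626*r^2 - 2.1572*r - 0.3102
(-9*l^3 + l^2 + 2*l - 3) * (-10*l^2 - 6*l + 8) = 90*l^5 + 44*l^4 - 98*l^3 + 26*l^2 + 34*l - 24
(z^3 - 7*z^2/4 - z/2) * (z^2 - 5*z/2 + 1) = z^5 - 17*z^4/4 + 39*z^3/8 - z^2/2 - z/2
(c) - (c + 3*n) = -3*n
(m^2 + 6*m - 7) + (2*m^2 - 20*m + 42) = 3*m^2 - 14*m + 35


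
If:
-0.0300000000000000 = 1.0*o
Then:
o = -0.03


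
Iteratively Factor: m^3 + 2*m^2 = (m)*(m^2 + 2*m) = m^2*(m + 2)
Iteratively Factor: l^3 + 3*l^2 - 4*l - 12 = (l + 3)*(l^2 - 4) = (l + 2)*(l + 3)*(l - 2)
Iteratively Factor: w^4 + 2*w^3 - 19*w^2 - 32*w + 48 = (w + 3)*(w^3 - w^2 - 16*w + 16) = (w - 4)*(w + 3)*(w^2 + 3*w - 4) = (w - 4)*(w + 3)*(w + 4)*(w - 1)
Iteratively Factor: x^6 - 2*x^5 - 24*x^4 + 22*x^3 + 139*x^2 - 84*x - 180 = (x + 3)*(x^5 - 5*x^4 - 9*x^3 + 49*x^2 - 8*x - 60) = (x + 1)*(x + 3)*(x^4 - 6*x^3 - 3*x^2 + 52*x - 60) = (x - 2)*(x + 1)*(x + 3)*(x^3 - 4*x^2 - 11*x + 30) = (x - 2)*(x + 1)*(x + 3)^2*(x^2 - 7*x + 10) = (x - 2)^2*(x + 1)*(x + 3)^2*(x - 5)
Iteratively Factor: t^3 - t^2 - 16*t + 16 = (t + 4)*(t^2 - 5*t + 4) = (t - 4)*(t + 4)*(t - 1)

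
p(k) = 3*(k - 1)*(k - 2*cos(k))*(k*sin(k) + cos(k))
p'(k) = 3*k*(k - 1)*(k - 2*cos(k))*cos(k) + 3*(k - 1)*(k*sin(k) + cos(k))*(2*sin(k) + 1) + 3*(k - 2*cos(k))*(k*sin(k) + cos(k))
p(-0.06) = 6.55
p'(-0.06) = -9.38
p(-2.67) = 3.15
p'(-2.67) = 22.08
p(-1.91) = 15.95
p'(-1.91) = 12.78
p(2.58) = 10.68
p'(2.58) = -32.30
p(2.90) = -7.65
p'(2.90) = -84.07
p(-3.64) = -68.64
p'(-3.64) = 169.90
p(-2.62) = 4.22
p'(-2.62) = 20.67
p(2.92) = -9.37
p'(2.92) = -87.57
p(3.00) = -16.93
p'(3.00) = -101.57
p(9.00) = 726.72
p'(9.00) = -1916.53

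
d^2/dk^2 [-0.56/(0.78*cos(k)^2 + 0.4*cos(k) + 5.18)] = (1.362816*(1 - cos(k)^2)^2 + 0.52416*cos(k)^3 - 8.279488*cos(k)^2 - 2.20864*cos(k) + 2.983232)/(0.78*cos(k)^2 + 0.4*cos(k) + 5.18)^3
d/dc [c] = 1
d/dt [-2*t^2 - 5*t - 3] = -4*t - 5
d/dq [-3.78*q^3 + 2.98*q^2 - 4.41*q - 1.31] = -11.34*q^2 + 5.96*q - 4.41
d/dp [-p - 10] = -1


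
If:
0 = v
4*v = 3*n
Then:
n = 0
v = 0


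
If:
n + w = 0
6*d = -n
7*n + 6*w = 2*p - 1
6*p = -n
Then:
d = 1/8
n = -3/4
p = 1/8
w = 3/4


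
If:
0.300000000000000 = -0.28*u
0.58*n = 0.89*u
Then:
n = -1.64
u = -1.07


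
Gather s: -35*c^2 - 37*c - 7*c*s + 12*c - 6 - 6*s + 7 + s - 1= -35*c^2 - 25*c + s*(-7*c - 5)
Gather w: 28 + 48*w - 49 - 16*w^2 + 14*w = -16*w^2 + 62*w - 21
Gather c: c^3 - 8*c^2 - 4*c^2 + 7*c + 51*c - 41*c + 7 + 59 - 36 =c^3 - 12*c^2 + 17*c + 30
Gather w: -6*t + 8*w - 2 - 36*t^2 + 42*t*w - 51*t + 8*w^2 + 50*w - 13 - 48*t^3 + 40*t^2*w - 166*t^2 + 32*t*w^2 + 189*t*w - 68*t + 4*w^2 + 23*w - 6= -48*t^3 - 202*t^2 - 125*t + w^2*(32*t + 12) + w*(40*t^2 + 231*t + 81) - 21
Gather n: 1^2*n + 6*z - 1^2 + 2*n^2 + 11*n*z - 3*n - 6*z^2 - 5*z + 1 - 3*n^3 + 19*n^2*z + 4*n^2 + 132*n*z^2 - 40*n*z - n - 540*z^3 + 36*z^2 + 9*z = -3*n^3 + n^2*(19*z + 6) + n*(132*z^2 - 29*z - 3) - 540*z^3 + 30*z^2 + 10*z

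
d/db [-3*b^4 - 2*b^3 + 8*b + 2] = -12*b^3 - 6*b^2 + 8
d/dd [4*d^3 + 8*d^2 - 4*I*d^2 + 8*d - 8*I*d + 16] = 12*d^2 + 8*d*(2 - I) + 8 - 8*I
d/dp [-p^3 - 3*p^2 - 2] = 3*p*(-p - 2)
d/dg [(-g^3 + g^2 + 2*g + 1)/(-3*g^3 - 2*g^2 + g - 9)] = (5*g^4 + 10*g^3 + 41*g^2 - 14*g - 19)/(9*g^6 + 12*g^5 - 2*g^4 + 50*g^3 + 37*g^2 - 18*g + 81)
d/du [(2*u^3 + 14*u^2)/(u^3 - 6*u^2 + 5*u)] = 2*(-13*u^2 + 10*u + 35)/(u^4 - 12*u^3 + 46*u^2 - 60*u + 25)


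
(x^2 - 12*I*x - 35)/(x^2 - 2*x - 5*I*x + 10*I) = (x - 7*I)/(x - 2)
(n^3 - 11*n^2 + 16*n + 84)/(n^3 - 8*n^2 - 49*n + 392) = (n^2 - 4*n - 12)/(n^2 - n - 56)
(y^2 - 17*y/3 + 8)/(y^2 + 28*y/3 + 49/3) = (3*y^2 - 17*y + 24)/(3*y^2 + 28*y + 49)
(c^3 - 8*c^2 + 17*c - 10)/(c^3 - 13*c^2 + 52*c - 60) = (c - 1)/(c - 6)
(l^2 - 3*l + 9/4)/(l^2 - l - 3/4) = (2*l - 3)/(2*l + 1)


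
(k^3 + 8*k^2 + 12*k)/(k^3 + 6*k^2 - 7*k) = (k^2 + 8*k + 12)/(k^2 + 6*k - 7)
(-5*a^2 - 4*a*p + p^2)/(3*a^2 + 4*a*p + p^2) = (-5*a + p)/(3*a + p)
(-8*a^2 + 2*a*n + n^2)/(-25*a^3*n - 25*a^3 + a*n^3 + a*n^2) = (8*a^2 - 2*a*n - n^2)/(a*(25*a^2*n + 25*a^2 - n^3 - n^2))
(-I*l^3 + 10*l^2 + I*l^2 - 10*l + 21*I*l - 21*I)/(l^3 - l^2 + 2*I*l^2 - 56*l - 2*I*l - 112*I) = (-I*l^3 + l^2*(10 + I) + l*(-10 + 21*I) - 21*I)/(l^3 + l^2*(-1 + 2*I) - 2*l*(28 + I) - 112*I)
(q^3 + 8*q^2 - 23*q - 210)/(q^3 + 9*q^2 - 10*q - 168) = (q - 5)/(q - 4)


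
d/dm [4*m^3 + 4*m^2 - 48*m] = 12*m^2 + 8*m - 48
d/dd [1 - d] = -1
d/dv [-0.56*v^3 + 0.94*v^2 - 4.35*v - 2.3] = -1.68*v^2 + 1.88*v - 4.35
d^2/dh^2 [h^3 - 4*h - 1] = 6*h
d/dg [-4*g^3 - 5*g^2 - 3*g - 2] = -12*g^2 - 10*g - 3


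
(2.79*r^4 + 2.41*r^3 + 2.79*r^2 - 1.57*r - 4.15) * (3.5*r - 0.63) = 9.765*r^5 + 6.6773*r^4 + 8.2467*r^3 - 7.2527*r^2 - 13.5359*r + 2.6145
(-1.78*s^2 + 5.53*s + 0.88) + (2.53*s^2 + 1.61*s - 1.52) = 0.75*s^2 + 7.14*s - 0.64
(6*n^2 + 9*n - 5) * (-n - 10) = -6*n^3 - 69*n^2 - 85*n + 50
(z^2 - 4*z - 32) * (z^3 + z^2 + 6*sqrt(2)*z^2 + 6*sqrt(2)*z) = z^5 - 3*z^4 + 6*sqrt(2)*z^4 - 36*z^3 - 18*sqrt(2)*z^3 - 216*sqrt(2)*z^2 - 32*z^2 - 192*sqrt(2)*z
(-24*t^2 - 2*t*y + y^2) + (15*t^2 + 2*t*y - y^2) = -9*t^2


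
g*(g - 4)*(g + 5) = g^3 + g^2 - 20*g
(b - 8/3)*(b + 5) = b^2 + 7*b/3 - 40/3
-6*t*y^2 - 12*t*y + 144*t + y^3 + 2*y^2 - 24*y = (-6*t + y)*(y - 4)*(y + 6)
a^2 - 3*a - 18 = (a - 6)*(a + 3)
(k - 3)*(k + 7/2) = k^2 + k/2 - 21/2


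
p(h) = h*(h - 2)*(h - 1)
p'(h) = h*(h - 2) + h*(h - 1) + (h - 2)*(h - 1)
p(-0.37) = -1.20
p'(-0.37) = 4.63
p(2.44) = 1.55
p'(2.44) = 5.22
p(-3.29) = -74.66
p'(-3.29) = 54.21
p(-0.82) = -4.21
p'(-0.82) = 8.94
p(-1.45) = -12.26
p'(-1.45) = 17.01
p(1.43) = -0.35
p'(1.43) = -0.45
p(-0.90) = -4.96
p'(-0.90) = 9.83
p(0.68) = 0.29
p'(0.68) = -0.69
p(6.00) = 120.00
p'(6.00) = 74.00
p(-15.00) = -4080.00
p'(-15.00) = 767.00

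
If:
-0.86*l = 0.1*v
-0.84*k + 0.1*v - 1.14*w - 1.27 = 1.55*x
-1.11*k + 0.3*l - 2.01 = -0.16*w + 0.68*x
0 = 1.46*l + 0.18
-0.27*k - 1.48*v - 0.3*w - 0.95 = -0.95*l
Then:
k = -5.49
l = -0.12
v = 1.06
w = -3.84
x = 5.05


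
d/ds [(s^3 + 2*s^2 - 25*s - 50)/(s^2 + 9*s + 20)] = (s^2 + 8*s - 2)/(s^2 + 8*s + 16)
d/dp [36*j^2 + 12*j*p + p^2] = 12*j + 2*p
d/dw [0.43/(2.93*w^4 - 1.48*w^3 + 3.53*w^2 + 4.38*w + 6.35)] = (-5.0396*w^3 + 1.9092*w^2 - 3.0358*w - 1.8834)/(2.93*w^4 - 1.48*w^3 + 3.53*w^2 + 4.38*w + 6.35)^2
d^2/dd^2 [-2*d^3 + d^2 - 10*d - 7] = 2 - 12*d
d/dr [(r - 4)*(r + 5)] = 2*r + 1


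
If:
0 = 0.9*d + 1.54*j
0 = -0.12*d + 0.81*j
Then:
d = 0.00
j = 0.00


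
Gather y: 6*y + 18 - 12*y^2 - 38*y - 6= -12*y^2 - 32*y + 12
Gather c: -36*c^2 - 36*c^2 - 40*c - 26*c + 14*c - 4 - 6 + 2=-72*c^2 - 52*c - 8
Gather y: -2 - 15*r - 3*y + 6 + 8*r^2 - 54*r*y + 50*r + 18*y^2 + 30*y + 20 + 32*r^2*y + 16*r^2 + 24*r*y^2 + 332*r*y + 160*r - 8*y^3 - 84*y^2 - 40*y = 24*r^2 + 195*r - 8*y^3 + y^2*(24*r - 66) + y*(32*r^2 + 278*r - 13) + 24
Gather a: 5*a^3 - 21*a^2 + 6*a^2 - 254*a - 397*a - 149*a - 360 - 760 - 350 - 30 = 5*a^3 - 15*a^2 - 800*a - 1500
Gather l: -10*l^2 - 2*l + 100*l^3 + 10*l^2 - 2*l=100*l^3 - 4*l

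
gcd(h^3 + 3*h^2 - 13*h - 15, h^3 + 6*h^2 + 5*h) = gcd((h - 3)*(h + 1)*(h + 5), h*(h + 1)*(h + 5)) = h^2 + 6*h + 5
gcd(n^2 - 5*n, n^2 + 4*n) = n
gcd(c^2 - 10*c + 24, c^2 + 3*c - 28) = c - 4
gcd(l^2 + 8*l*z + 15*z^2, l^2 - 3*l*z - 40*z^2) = l + 5*z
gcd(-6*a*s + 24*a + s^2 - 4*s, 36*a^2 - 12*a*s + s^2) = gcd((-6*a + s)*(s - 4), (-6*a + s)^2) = -6*a + s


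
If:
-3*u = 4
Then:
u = -4/3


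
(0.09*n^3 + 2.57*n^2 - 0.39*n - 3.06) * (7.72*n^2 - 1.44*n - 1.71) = 0.6948*n^5 + 19.7108*n^4 - 6.8655*n^3 - 27.4563*n^2 + 5.0733*n + 5.2326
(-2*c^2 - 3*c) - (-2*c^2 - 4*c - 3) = c + 3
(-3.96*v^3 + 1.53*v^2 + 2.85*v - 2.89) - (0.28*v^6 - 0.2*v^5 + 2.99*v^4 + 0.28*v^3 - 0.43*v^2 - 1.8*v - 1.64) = -0.28*v^6 + 0.2*v^5 - 2.99*v^4 - 4.24*v^3 + 1.96*v^2 + 4.65*v - 1.25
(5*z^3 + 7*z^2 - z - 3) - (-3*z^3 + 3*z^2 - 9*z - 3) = 8*z^3 + 4*z^2 + 8*z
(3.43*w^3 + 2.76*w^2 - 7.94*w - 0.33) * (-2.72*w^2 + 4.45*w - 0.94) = -9.3296*w^5 + 7.7563*w^4 + 30.6546*w^3 - 37.0298*w^2 + 5.9951*w + 0.3102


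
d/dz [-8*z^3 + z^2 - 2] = 2*z*(1 - 12*z)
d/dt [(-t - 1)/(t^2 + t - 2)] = (-t^2 - t + (t + 1)*(2*t + 1) + 2)/(t^2 + t - 2)^2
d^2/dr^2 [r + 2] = 0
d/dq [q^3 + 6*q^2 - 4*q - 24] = 3*q^2 + 12*q - 4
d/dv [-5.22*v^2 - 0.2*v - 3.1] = -10.44*v - 0.2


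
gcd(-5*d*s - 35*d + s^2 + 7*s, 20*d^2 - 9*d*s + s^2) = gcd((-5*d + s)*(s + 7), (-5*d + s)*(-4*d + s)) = -5*d + s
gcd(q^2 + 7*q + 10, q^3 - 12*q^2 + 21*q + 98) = q + 2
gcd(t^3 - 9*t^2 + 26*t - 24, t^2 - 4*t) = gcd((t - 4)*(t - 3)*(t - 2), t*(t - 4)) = t - 4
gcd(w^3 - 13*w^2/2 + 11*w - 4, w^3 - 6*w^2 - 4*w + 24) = w - 2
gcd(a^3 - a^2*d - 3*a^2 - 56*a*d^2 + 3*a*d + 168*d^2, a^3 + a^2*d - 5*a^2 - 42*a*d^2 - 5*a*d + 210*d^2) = a + 7*d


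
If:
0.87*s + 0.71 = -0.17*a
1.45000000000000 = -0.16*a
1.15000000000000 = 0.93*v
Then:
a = -9.06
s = 0.95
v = 1.24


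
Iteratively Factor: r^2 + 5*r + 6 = (r + 2)*(r + 3)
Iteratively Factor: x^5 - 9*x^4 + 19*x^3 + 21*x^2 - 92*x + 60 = (x - 2)*(x^4 - 7*x^3 + 5*x^2 + 31*x - 30) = (x - 3)*(x - 2)*(x^3 - 4*x^2 - 7*x + 10) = (x - 3)*(x - 2)*(x + 2)*(x^2 - 6*x + 5) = (x - 5)*(x - 3)*(x - 2)*(x + 2)*(x - 1)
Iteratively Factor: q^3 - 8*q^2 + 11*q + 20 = (q + 1)*(q^2 - 9*q + 20) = (q - 5)*(q + 1)*(q - 4)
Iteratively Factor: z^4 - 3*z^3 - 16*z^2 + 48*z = (z - 4)*(z^3 + z^2 - 12*z) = (z - 4)*(z - 3)*(z^2 + 4*z) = z*(z - 4)*(z - 3)*(z + 4)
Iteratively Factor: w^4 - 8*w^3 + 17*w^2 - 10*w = (w - 2)*(w^3 - 6*w^2 + 5*w) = w*(w - 2)*(w^2 - 6*w + 5) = w*(w - 2)*(w - 1)*(w - 5)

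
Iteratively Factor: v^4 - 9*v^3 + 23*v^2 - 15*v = (v - 1)*(v^3 - 8*v^2 + 15*v) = v*(v - 1)*(v^2 - 8*v + 15) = v*(v - 3)*(v - 1)*(v - 5)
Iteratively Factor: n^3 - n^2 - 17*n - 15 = (n + 3)*(n^2 - 4*n - 5) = (n + 1)*(n + 3)*(n - 5)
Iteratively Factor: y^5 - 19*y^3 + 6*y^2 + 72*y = (y + 4)*(y^4 - 4*y^3 - 3*y^2 + 18*y) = (y - 3)*(y + 4)*(y^3 - y^2 - 6*y) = y*(y - 3)*(y + 4)*(y^2 - y - 6) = y*(y - 3)*(y + 2)*(y + 4)*(y - 3)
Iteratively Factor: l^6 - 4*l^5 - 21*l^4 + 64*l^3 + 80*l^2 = (l + 1)*(l^5 - 5*l^4 - 16*l^3 + 80*l^2) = (l - 4)*(l + 1)*(l^4 - l^3 - 20*l^2) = l*(l - 4)*(l + 1)*(l^3 - l^2 - 20*l) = l^2*(l - 4)*(l + 1)*(l^2 - l - 20) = l^2*(l - 5)*(l - 4)*(l + 1)*(l + 4)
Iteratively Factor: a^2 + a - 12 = (a - 3)*(a + 4)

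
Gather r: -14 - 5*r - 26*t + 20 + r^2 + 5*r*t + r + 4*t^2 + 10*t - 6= r^2 + r*(5*t - 4) + 4*t^2 - 16*t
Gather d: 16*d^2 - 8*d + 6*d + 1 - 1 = 16*d^2 - 2*d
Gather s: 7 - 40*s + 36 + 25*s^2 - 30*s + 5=25*s^2 - 70*s + 48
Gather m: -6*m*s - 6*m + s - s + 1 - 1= m*(-6*s - 6)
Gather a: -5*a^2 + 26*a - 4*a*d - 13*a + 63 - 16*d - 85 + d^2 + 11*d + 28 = -5*a^2 + a*(13 - 4*d) + d^2 - 5*d + 6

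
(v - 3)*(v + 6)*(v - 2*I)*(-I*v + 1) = -I*v^4 - v^3 - 3*I*v^3 - 3*v^2 + 16*I*v^2 + 18*v - 6*I*v + 36*I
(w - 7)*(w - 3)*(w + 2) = w^3 - 8*w^2 + w + 42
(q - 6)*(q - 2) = q^2 - 8*q + 12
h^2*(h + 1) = h^3 + h^2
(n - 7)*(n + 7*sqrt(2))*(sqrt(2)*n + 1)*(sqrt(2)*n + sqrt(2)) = 2*n^4 - 12*n^3 + 15*sqrt(2)*n^3 - 90*sqrt(2)*n^2 - 105*sqrt(2)*n - 84*n - 98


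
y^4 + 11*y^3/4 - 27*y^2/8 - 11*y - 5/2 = (y - 2)*(y + 1/4)*(y + 2)*(y + 5/2)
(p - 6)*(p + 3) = p^2 - 3*p - 18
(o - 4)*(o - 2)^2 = o^3 - 8*o^2 + 20*o - 16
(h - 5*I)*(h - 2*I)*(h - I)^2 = h^4 - 9*I*h^3 - 25*h^2 + 27*I*h + 10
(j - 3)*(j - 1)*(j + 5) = j^3 + j^2 - 17*j + 15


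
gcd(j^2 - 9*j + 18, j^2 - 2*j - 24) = j - 6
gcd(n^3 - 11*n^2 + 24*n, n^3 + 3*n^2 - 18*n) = n^2 - 3*n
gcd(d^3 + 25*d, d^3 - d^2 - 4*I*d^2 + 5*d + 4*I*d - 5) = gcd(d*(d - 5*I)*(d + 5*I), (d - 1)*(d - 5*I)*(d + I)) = d - 5*I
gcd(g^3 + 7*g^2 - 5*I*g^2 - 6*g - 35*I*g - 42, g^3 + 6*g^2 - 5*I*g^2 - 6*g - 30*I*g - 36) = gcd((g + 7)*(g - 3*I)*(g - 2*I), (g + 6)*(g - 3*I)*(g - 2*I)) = g^2 - 5*I*g - 6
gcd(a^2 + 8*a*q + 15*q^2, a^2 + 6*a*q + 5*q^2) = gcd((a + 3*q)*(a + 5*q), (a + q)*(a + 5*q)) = a + 5*q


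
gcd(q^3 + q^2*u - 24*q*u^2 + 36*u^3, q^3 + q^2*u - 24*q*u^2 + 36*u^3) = q^3 + q^2*u - 24*q*u^2 + 36*u^3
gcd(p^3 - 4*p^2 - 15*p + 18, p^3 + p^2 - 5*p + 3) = p^2 + 2*p - 3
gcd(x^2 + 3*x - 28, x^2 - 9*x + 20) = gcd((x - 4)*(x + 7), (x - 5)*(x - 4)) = x - 4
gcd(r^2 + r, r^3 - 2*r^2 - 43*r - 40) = r + 1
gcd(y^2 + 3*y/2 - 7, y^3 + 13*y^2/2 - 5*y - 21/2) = 1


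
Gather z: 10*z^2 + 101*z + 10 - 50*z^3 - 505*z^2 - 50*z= -50*z^3 - 495*z^2 + 51*z + 10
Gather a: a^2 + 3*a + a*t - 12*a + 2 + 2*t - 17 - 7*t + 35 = a^2 + a*(t - 9) - 5*t + 20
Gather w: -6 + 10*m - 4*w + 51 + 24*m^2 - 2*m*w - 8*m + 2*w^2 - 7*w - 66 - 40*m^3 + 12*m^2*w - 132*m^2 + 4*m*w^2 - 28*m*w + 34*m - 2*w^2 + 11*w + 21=-40*m^3 - 108*m^2 + 4*m*w^2 + 36*m + w*(12*m^2 - 30*m)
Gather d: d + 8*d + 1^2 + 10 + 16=9*d + 27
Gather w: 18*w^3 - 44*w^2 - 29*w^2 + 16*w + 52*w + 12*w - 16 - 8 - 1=18*w^3 - 73*w^2 + 80*w - 25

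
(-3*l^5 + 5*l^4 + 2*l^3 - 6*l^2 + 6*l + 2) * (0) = 0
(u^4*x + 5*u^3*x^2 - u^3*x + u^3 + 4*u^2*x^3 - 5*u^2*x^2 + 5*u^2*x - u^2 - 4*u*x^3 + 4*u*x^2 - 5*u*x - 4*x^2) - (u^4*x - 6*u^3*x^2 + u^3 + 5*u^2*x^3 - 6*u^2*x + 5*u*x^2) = 11*u^3*x^2 - u^3*x - u^2*x^3 - 5*u^2*x^2 + 11*u^2*x - u^2 - 4*u*x^3 - u*x^2 - 5*u*x - 4*x^2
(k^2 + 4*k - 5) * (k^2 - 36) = k^4 + 4*k^3 - 41*k^2 - 144*k + 180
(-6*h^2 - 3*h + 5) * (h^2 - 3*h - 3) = -6*h^4 + 15*h^3 + 32*h^2 - 6*h - 15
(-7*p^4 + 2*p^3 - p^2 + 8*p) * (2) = -14*p^4 + 4*p^3 - 2*p^2 + 16*p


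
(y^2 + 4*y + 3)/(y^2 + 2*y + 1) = (y + 3)/(y + 1)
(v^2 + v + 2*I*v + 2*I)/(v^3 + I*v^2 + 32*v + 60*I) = (v + 1)/(v^2 - I*v + 30)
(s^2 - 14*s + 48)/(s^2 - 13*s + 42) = (s - 8)/(s - 7)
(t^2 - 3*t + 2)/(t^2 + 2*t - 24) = (t^2 - 3*t + 2)/(t^2 + 2*t - 24)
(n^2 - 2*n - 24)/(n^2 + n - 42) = (n + 4)/(n + 7)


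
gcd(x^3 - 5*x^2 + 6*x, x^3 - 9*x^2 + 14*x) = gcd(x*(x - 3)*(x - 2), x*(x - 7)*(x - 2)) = x^2 - 2*x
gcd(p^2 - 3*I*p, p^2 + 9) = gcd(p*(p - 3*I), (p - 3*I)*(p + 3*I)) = p - 3*I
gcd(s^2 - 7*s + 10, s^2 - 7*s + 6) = 1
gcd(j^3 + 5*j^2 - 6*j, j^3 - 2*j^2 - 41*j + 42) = j^2 + 5*j - 6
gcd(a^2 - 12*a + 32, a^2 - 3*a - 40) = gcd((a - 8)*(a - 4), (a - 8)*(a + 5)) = a - 8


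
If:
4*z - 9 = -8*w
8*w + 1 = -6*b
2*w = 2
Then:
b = -3/2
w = 1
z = 1/4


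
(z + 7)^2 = z^2 + 14*z + 49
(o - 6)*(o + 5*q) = o^2 + 5*o*q - 6*o - 30*q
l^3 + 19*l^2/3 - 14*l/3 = l*(l - 2/3)*(l + 7)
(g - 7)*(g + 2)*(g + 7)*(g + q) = g^4 + g^3*q + 2*g^3 + 2*g^2*q - 49*g^2 - 49*g*q - 98*g - 98*q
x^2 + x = x*(x + 1)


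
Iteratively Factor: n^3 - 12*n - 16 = (n + 2)*(n^2 - 2*n - 8) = (n - 4)*(n + 2)*(n + 2)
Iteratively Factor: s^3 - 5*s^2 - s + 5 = (s - 5)*(s^2 - 1) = (s - 5)*(s - 1)*(s + 1)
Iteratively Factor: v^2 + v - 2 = (v + 2)*(v - 1)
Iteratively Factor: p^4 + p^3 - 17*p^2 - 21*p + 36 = (p + 3)*(p^3 - 2*p^2 - 11*p + 12) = (p + 3)^2*(p^2 - 5*p + 4) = (p - 1)*(p + 3)^2*(p - 4)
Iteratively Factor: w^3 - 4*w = (w)*(w^2 - 4) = w*(w + 2)*(w - 2)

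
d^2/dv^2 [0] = 0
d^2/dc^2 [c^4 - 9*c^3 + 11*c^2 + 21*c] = 12*c^2 - 54*c + 22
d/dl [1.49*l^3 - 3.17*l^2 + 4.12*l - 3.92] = 4.47*l^2 - 6.34*l + 4.12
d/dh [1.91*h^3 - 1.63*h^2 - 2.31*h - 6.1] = 5.73*h^2 - 3.26*h - 2.31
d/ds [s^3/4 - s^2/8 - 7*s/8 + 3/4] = 3*s^2/4 - s/4 - 7/8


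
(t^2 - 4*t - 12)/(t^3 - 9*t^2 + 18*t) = (t + 2)/(t*(t - 3))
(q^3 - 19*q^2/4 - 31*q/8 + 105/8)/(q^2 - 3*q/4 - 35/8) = (2*q^2 - 13*q + 15)/(2*q - 5)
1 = 1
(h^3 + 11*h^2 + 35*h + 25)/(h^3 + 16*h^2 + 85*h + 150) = (h + 1)/(h + 6)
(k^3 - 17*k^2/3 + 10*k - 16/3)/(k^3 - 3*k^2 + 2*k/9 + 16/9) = 3*(k - 2)/(3*k + 2)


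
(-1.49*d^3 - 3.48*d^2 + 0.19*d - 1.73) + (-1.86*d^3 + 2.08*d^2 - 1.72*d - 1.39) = -3.35*d^3 - 1.4*d^2 - 1.53*d - 3.12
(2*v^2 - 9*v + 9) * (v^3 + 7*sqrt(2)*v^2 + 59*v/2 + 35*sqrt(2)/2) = 2*v^5 - 9*v^4 + 14*sqrt(2)*v^4 - 63*sqrt(2)*v^3 + 68*v^3 - 531*v^2/2 + 98*sqrt(2)*v^2 - 315*sqrt(2)*v/2 + 531*v/2 + 315*sqrt(2)/2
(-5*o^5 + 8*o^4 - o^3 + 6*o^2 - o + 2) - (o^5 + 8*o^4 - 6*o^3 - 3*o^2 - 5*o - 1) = -6*o^5 + 5*o^3 + 9*o^2 + 4*o + 3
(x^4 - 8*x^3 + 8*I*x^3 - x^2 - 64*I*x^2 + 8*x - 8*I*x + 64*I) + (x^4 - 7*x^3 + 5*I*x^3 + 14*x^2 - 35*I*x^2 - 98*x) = 2*x^4 - 15*x^3 + 13*I*x^3 + 13*x^2 - 99*I*x^2 - 90*x - 8*I*x + 64*I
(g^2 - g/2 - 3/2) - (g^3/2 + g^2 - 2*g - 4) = -g^3/2 + 3*g/2 + 5/2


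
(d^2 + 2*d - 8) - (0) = d^2 + 2*d - 8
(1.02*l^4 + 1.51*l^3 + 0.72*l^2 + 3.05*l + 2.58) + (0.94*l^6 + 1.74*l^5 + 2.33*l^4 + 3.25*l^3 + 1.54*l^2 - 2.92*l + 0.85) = 0.94*l^6 + 1.74*l^5 + 3.35*l^4 + 4.76*l^3 + 2.26*l^2 + 0.13*l + 3.43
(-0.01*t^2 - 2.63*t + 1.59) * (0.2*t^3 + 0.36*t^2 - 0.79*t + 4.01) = -0.002*t^5 - 0.5296*t^4 - 0.6209*t^3 + 2.61*t^2 - 11.8024*t + 6.3759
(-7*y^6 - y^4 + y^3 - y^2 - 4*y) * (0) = 0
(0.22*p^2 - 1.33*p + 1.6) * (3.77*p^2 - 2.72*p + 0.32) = 0.8294*p^4 - 5.6125*p^3 + 9.72*p^2 - 4.7776*p + 0.512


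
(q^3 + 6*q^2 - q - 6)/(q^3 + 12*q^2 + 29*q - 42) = (q + 1)/(q + 7)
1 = 1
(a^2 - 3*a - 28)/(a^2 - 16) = (a - 7)/(a - 4)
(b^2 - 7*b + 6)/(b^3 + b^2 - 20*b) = (b^2 - 7*b + 6)/(b*(b^2 + b - 20))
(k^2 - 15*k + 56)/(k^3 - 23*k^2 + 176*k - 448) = 1/(k - 8)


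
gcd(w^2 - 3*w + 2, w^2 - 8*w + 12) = w - 2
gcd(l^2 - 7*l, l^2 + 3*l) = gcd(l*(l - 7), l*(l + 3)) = l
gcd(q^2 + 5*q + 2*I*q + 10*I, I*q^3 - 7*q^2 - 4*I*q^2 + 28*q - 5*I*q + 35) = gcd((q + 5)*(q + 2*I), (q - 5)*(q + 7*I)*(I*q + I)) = 1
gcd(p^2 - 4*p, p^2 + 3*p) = p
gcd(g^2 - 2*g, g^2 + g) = g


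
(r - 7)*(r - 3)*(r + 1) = r^3 - 9*r^2 + 11*r + 21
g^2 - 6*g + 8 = (g - 4)*(g - 2)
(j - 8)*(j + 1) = j^2 - 7*j - 8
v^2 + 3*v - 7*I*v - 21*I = (v + 3)*(v - 7*I)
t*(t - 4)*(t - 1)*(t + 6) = t^4 + t^3 - 26*t^2 + 24*t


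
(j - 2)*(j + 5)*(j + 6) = j^3 + 9*j^2 + 8*j - 60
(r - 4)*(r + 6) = r^2 + 2*r - 24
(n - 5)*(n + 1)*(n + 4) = n^3 - 21*n - 20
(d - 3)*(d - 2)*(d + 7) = d^3 + 2*d^2 - 29*d + 42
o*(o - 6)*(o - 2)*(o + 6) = o^4 - 2*o^3 - 36*o^2 + 72*o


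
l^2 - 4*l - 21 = (l - 7)*(l + 3)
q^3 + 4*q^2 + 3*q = q*(q + 1)*(q + 3)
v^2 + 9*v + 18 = (v + 3)*(v + 6)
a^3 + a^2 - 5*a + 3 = (a - 1)^2*(a + 3)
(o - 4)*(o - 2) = o^2 - 6*o + 8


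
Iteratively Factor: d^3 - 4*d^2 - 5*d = (d)*(d^2 - 4*d - 5) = d*(d - 5)*(d + 1)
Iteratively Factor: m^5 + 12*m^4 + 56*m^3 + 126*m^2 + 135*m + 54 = (m + 2)*(m^4 + 10*m^3 + 36*m^2 + 54*m + 27) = (m + 2)*(m + 3)*(m^3 + 7*m^2 + 15*m + 9) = (m + 1)*(m + 2)*(m + 3)*(m^2 + 6*m + 9) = (m + 1)*(m + 2)*(m + 3)^2*(m + 3)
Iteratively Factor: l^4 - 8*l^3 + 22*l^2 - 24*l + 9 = (l - 3)*(l^3 - 5*l^2 + 7*l - 3) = (l - 3)*(l - 1)*(l^2 - 4*l + 3) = (l - 3)^2*(l - 1)*(l - 1)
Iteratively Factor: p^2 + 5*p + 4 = (p + 1)*(p + 4)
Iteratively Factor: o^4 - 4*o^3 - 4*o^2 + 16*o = (o - 4)*(o^3 - 4*o) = (o - 4)*(o + 2)*(o^2 - 2*o) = (o - 4)*(o - 2)*(o + 2)*(o)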